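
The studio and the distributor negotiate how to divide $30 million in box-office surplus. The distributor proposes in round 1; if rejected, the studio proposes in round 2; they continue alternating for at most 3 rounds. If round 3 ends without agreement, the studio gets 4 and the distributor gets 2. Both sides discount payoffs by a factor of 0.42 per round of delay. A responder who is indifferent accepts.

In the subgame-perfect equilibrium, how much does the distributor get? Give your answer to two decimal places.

21.99

Round 3 (the distributor proposes): the studio gets 4 if talks fail, so the distributor offers 4 and keeps 26.
Round 2 (the studio proposes): the distributor can get 26 next round, worth 0.42 × 26 = 10.92 now, so the studio offers 10.92, keeping 19.08.
Round 1 (the distributor proposes): the studio can get 19.08 next round, worth 0.42 × 19.08 = 8.0136 now. The distributor offers 8.0136 and keeps 30 − 8.0136 = 21.9864.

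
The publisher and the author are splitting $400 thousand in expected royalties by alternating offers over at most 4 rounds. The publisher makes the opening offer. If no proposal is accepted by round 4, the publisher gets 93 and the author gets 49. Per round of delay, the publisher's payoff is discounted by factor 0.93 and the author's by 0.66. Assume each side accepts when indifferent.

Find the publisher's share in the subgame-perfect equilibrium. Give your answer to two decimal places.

257.15

Round 4 (the author proposes): the publisher gets 93 if talks fail, so the author offers 93 and keeps 307.
Round 3 (the publisher proposes): the author can get 307 next round, worth 0.66 × 307 = 202.62 now; the publisher offers that and keeps 197.38.
Round 2 (the author proposes): the publisher can get 197.38 next round, worth 0.93 × 197.38 = 183.5634 now; the author offers that and keeps 216.4366.
Round 1 (the publisher proposes): the author can get 216.4366 next round, worth 0.66 × 216.4366 = 142.848156 now, so the publisher offers 142.848156, keeping 257.151844.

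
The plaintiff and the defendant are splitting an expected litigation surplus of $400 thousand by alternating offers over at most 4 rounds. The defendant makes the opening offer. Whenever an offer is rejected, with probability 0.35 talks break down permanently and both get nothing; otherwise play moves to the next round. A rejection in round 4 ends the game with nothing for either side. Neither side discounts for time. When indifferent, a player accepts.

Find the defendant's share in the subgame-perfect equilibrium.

Round 4 (the plaintiff proposes): rejection yields 0 for the defendant; the plaintiff offers 0 and keeps 400.
Round 3 (the defendant proposes): rejecting gives the plaintiff an expected 0.65 × 400 = 260, so the defendant offers 260, keeping 140.
Round 2 (the plaintiff proposes): rejecting gives the defendant an expected 0.65 × 140 = 91, so the plaintiff offers 91, keeping 309.
Round 1 (the defendant proposes): rejecting gives the plaintiff an expected 0.65 × 309 = 200.85. The defendant offers 200.85 and keeps 400 − 200.85 = 199.15.

199.15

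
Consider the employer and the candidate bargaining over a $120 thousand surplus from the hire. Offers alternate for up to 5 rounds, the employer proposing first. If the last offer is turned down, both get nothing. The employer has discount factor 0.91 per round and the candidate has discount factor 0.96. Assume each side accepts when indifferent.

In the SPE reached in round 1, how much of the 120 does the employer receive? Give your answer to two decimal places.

Round 5 (the employer proposes): the candidate will accept anything ≥ 0, so the employer offers 0 and keeps 120.
Round 4 (the candidate proposes): the employer can get 120 next round, worth 0.91 × 120 = 109.2 now. The candidate offers 109.2 and keeps 120 − 109.2 = 10.8.
Round 3 (the employer proposes): the candidate can get 10.8 next round, worth 0.96 × 10.8 = 10.368 now, so the employer offers 10.368, keeping 109.632.
Round 2 (the candidate proposes): the employer can get 109.632 next round, worth 0.91 × 109.632 = 99.76512 now. The candidate offers 99.76512 and keeps 120 − 99.76512 = 20.23488.
Round 1 (the employer proposes): the candidate can get 20.23488 next round, worth 0.96 × 20.23488 = 19.4254848 now; the employer offers that and keeps 100.5745152.

100.57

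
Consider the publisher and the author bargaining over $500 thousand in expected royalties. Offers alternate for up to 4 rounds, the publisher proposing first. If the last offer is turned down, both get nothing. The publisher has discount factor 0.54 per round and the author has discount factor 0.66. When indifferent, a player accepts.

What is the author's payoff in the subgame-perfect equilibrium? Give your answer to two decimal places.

Round 4 (the author proposes): the publisher will accept anything ≥ 0, so the author offers 0 and keeps 500.
Round 3 (the publisher proposes): the author can get 500 next round, worth 0.66 × 500 = 330 now. The publisher offers 330 and keeps 500 − 330 = 170.
Round 2 (the author proposes): the publisher can get 170 next round, worth 0.54 × 170 = 91.8 now. The author offers 91.8 and keeps 500 − 91.8 = 408.2.
Round 1 (the publisher proposes): the author can get 408.2 next round, worth 0.66 × 408.2 = 269.412 now, so the publisher offers 269.412, keeping 230.588.

269.41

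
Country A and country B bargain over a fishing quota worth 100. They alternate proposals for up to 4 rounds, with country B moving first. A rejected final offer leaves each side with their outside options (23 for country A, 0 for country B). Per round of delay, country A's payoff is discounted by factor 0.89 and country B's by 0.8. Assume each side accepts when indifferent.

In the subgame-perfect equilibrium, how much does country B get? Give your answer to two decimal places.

By backward induction:
Round 4 (country A proposes): rejection yields 0 for country B; country A offers 0 and keeps 100.
Round 3 (country B proposes): country A can get 100 next round, worth 0.89 × 100 = 89 now. Country B offers 89 and keeps 100 − 89 = 11.
Round 2 (country A proposes): country B can get 11 next round, worth 0.8 × 11 = 8.8 now. Country A offers 8.8 and keeps 100 − 8.8 = 91.2.
Round 1 (country B proposes): country A can get 91.2 next round, worth 0.89 × 91.2 = 81.168 now; country B offers that and keeps 18.832.

18.83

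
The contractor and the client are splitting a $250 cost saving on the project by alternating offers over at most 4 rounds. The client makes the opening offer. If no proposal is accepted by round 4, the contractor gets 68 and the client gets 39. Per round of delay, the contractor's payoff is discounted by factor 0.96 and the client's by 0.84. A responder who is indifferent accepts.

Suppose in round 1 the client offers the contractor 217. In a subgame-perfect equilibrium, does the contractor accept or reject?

Work out the contractor's continuation value if the offer is rejected.
Round 4 (the contractor proposes): the client gets 39 if talks fail, so the contractor offers 39 and keeps 211.
Round 3 (the client proposes): the contractor can get 211 next round, worth 0.96 × 211 = 202.56 now, so the client offers 202.56, keeping 47.44.
Round 2 (the contractor proposes): the client can get 47.44 next round, worth 0.84 × 47.44 = 39.8496 now, so the contractor offers 39.8496, keeping 210.1504.
So by rejecting in round 1, the contractor gets 210.1504 next round, worth 0.96 × 210.1504 = 201.744384 now.
Offer 217 ≥ 201.744384, so the contractor accepts.

Accept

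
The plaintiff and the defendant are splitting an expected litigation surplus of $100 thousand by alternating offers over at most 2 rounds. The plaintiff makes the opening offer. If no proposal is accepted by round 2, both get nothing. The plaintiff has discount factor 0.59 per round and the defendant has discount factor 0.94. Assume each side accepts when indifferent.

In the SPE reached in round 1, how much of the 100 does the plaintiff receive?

By backward induction:
Round 2 (the defendant proposes): rejection yields 0 for the plaintiff; the defendant offers 0 and keeps 100.
Round 1 (the plaintiff proposes): the defendant can get 100 next round, worth 0.94 × 100 = 94 now. The plaintiff offers 94 and keeps 100 − 94 = 6.

6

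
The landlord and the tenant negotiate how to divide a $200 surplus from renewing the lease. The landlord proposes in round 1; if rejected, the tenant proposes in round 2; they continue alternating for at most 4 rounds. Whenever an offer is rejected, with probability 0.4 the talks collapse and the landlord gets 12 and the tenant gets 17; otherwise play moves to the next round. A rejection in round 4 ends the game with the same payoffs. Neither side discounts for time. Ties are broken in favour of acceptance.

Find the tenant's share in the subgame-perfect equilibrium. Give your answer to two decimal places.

94.98

By backward induction:
Round 4 (the tenant proposes): the landlord gets 12 if talks fail, so the tenant offers 12 and keeps 188.
Round 3 (the landlord proposes): rejecting gives the tenant an expected 0.6 × 188 + 0.4 × 17 = 119.6, so the landlord offers 119.6, keeping 80.4.
Round 2 (the tenant proposes): rejecting gives the landlord an expected 0.6 × 80.4 + 0.4 × 12 = 53.04; the tenant offers that and keeps 146.96.
Round 1 (the landlord proposes): rejecting gives the tenant an expected 0.6 × 146.96 + 0.4 × 17 = 94.976, so the landlord offers 94.976, keeping 105.024.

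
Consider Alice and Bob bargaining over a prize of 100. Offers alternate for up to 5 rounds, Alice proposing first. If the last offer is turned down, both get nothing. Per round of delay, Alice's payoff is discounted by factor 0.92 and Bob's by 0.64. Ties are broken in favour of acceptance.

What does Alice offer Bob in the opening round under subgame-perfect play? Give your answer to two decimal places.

8.13

By backward induction:
Round 5 (Alice proposes): rejection yields 0 for Bob; Alice offers 0 and keeps 100.
Round 4 (Bob proposes): Alice can get 100 next round, worth 0.92 × 100 = 92 now. Bob offers 92 and keeps 100 − 92 = 8.
Round 3 (Alice proposes): Bob can get 8 next round, worth 0.64 × 8 = 5.12 now, so Alice offers 5.12, keeping 94.88.
Round 2 (Bob proposes): Alice can get 94.88 next round, worth 0.92 × 94.88 = 87.2896 now. Bob offers 87.2896 and keeps 100 − 87.2896 = 12.7104.
Round 1 (Alice proposes): Bob can get 12.7104 next round, worth 0.64 × 12.7104 = 8.134656 now; Alice offers that and keeps 91.865344.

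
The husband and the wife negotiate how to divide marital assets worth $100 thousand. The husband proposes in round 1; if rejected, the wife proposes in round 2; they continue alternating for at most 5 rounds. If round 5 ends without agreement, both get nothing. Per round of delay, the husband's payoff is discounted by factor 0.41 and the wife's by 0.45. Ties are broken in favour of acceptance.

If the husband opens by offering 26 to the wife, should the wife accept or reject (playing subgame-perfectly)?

Reject

Round 5 (the husband proposes): rejection yields 0 for the wife; the husband offers 0 and keeps 100.
Round 4 (the wife proposes): the husband can get 100 next round, worth 0.41 × 100 = 41 now. The wife offers 41 and keeps 100 − 41 = 59.
Round 3 (the husband proposes): the wife can get 59 next round, worth 0.45 × 59 = 26.55 now. The husband offers 26.55 and keeps 100 − 26.55 = 73.45.
Round 2 (the wife proposes): the husband can get 73.45 next round, worth 0.41 × 73.45 = 30.1145 now. The wife offers 30.1145 and keeps 100 − 30.1145 = 69.8855.
So by rejecting in round 1, the wife gets 69.8855 next round, worth 0.45 × 69.8855 = 31.448475 now.
Offer 26 < 31.448475, so the wife rejects.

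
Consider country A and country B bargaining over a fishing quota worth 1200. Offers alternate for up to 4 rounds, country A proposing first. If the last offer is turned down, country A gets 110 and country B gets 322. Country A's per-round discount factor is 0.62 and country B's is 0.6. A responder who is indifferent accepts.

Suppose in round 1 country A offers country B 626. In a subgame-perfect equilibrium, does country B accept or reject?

Accept

Work out country B's continuation value if the offer is rejected.
Round 4 (country B proposes): country A gets 110 if talks fail, so country B offers 110 and keeps 1090.
Round 3 (country A proposes): country B can get 1090 next round, worth 0.6 × 1090 = 654 now. Country A offers 654 and keeps 1200 − 654 = 546.
Round 2 (country B proposes): country A can get 546 next round, worth 0.62 × 546 = 338.52 now, so country B offers 338.52, keeping 861.48.
So by rejecting in round 1, country B gets 861.48 next round, worth 0.6 × 861.48 = 516.888 now.
Offer 626 ≥ 516.888, so country B accepts.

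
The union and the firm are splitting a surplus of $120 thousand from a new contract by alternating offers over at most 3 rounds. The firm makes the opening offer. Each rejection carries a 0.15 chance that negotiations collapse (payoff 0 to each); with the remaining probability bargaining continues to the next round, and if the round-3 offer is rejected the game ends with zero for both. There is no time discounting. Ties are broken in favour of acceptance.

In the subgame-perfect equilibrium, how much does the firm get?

104.7

By backward induction:
Round 3 (the firm proposes): rejection yields 0 for the union; the firm offers 0 and keeps 120.
Round 2 (the union proposes): rejecting gives the firm an expected 0.85 × 120 = 102. The union offers 102 and keeps 120 − 102 = 18.
Round 1 (the firm proposes): rejecting gives the union an expected 0.85 × 18 = 15.3. The firm offers 15.3 and keeps 120 − 15.3 = 104.7.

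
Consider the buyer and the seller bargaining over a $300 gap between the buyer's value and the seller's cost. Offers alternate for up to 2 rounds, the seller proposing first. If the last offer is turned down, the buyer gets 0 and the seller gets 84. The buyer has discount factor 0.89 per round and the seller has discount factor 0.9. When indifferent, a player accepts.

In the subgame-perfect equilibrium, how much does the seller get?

Work backward from the last round.
Round 2 (the buyer proposes): the seller gets 84 if talks fail, so the buyer offers 84 and keeps 216.
Round 1 (the seller proposes): the buyer can get 216 next round, worth 0.89 × 216 = 192.24 now, so the seller offers 192.24, keeping 107.76.

107.76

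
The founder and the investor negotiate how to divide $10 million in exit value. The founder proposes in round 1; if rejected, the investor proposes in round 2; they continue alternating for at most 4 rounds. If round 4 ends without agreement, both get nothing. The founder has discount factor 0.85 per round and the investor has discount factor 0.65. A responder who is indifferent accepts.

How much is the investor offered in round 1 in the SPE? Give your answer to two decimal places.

4.57

Round 4 (the investor proposes): rejection yields 0 for the founder; the investor offers 0 and keeps 10.
Round 3 (the founder proposes): the investor can get 10 next round, worth 0.65 × 10 = 6.5 now. The founder offers 6.5 and keeps 10 − 6.5 = 3.5.
Round 2 (the investor proposes): the founder can get 3.5 next round, worth 0.85 × 3.5 = 2.975 now; the investor offers that and keeps 7.025.
Round 1 (the founder proposes): the investor can get 7.025 next round, worth 0.65 × 7.025 = 4.56625 now. The founder offers 4.56625 and keeps 10 − 4.56625 = 5.43375.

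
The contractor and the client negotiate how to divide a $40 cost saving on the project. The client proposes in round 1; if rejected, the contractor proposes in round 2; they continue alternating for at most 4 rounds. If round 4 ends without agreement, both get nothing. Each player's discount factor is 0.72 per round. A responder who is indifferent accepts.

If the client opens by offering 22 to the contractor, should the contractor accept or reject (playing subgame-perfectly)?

Reject

Round 4 (the contractor proposes): rejection yields 0 for the client; the contractor offers 0 and keeps 40.
Round 3 (the client proposes): the contractor can get 40 next round, worth 0.72 × 40 = 28.8 now, so the client offers 28.8, keeping 11.2.
Round 2 (the contractor proposes): the client can get 11.2 next round, worth 0.72 × 11.2 = 8.064 now, so the contractor offers 8.064, keeping 31.936.
So by rejecting in round 1, the contractor gets 31.936 next round, worth 0.72 × 31.936 = 22.99392 now.
Offer 22 < 22.99392, so the contractor rejects.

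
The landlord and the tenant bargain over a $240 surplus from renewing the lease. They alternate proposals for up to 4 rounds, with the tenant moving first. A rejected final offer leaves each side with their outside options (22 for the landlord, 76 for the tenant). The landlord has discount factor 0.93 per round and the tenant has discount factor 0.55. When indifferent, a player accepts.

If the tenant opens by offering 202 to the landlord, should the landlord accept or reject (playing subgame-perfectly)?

Work out the landlord's continuation value if the offer is rejected.
Round 4 (the landlord proposes): the tenant gets 76 if talks fail, so the landlord offers 76 and keeps 164.
Round 3 (the tenant proposes): the landlord can get 164 next round, worth 0.93 × 164 = 152.52 now. The tenant offers 152.52 and keeps 240 − 152.52 = 87.48.
Round 2 (the landlord proposes): the tenant can get 87.48 next round, worth 0.55 × 87.48 = 48.114 now. The landlord offers 48.114 and keeps 240 − 48.114 = 191.886.
So by rejecting in round 1, the landlord gets 191.886 next round, worth 0.93 × 191.886 = 178.45398 now.
Offer 202 ≥ 178.45398, so the landlord accepts.

Accept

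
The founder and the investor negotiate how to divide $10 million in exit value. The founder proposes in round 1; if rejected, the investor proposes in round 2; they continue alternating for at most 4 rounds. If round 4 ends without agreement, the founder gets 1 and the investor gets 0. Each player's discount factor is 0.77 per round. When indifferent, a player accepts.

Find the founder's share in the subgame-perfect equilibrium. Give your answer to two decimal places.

4.12

Solve by backward induction from round 4.
Round 4 (the investor proposes): the founder gets 1 if talks fail, so the investor offers 1 and keeps 9.
Round 3 (the founder proposes): the investor can get 9 next round, worth 0.77 × 9 = 6.93 now. The founder offers 6.93 and keeps 10 − 6.93 = 3.07.
Round 2 (the investor proposes): the founder can get 3.07 next round, worth 0.77 × 3.07 = 2.3639 now. The investor offers 2.3639 and keeps 10 − 2.3639 = 7.6361.
Round 1 (the founder proposes): the investor can get 7.6361 next round, worth 0.77 × 7.6361 = 5.879797 now, so the founder offers 5.879797, keeping 4.120203.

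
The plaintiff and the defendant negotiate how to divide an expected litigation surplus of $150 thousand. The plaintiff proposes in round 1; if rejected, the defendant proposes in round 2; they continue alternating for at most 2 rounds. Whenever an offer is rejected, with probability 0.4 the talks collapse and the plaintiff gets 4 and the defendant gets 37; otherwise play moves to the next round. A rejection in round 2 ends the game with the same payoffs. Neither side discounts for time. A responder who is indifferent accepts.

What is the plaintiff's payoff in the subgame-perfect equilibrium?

47.6

By backward induction:
Round 2 (the defendant proposes): the plaintiff gets 4 if talks fail, so the defendant offers 4 and keeps 146.
Round 1 (the plaintiff proposes): rejecting gives the defendant an expected 0.6 × 146 + 0.4 × 37 = 102.4; the plaintiff offers that and keeps 47.6.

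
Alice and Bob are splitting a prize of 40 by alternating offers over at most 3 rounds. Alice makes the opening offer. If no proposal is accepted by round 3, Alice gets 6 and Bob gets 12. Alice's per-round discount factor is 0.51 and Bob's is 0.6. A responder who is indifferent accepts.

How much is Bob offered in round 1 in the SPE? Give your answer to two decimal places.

15.43

Solve by backward induction from round 3.
Round 3 (Alice proposes): Bob gets 12 if talks fail, so Alice offers 12 and keeps 28.
Round 2 (Bob proposes): Alice can get 28 next round, worth 0.51 × 28 = 14.28 now. Bob offers 14.28 and keeps 40 − 14.28 = 25.72.
Round 1 (Alice proposes): Bob can get 25.72 next round, worth 0.6 × 25.72 = 15.432 now, so Alice offers 15.432, keeping 24.568.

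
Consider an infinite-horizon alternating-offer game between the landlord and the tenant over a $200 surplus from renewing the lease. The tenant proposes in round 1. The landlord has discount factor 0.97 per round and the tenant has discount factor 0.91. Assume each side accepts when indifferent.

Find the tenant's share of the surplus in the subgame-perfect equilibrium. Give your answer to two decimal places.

51.15

Let x be the tenant's share when the tenant proposes and y be the landlord's share when the landlord proposes.
The landlord accepts iff offered ≥ 0.97·y, so x = 200 − 0.97y. Symmetrically y = 200 − 0.91x.
Substituting: x = 200 − 0.97(200 − 0.91x), giving x(1 − 0.91·0.97) = 200(1 − 0.97).
So x = 200 × 0.03 / 0.1173 ≈ 51.1509, and the landlord receives 200 − x ≈ 148.8491.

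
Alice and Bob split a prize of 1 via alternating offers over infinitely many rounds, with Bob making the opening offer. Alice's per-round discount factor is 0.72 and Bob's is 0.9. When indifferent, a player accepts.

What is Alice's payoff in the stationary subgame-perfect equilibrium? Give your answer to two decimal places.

In a stationary SPE each proposer offers the other exactly their discounted continuation value.
If Bob keeps x when proposing and Alice keeps y when proposing, then x = 1 − 0.72y and y = 1 − 0.9x.
Solving: x = 1(1 − 0.72) / (1 − 0.9·0.72) = 0.28 / 0.352 ≈ 0.7955.
Alice gets 1 − 0.7955 ≈ 0.2045.

0.20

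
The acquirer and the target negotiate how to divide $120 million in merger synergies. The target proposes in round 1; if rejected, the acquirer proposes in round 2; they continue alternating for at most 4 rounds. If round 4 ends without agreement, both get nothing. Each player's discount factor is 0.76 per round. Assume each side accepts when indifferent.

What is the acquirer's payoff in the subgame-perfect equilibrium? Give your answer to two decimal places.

74.57

Round 4 (the acquirer proposes): the target will accept anything ≥ 0, so the acquirer offers 0 and keeps 120.
Round 3 (the target proposes): the acquirer can get 120 next round, worth 0.76 × 120 = 91.2 now; the target offers that and keeps 28.8.
Round 2 (the acquirer proposes): the target can get 28.8 next round, worth 0.76 × 28.8 = 21.888 now; the acquirer offers that and keeps 98.112.
Round 1 (the target proposes): the acquirer can get 98.112 next round, worth 0.76 × 98.112 = 74.56512 now. The target offers 74.56512 and keeps 120 − 74.56512 = 45.43488.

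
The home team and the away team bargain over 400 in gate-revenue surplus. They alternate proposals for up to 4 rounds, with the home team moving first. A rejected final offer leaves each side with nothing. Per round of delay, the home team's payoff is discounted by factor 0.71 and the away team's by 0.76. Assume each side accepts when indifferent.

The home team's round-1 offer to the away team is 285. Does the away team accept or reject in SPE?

Round 4 (the away team proposes): rejection yields 0 for the home team; the away team offers 0 and keeps 400.
Round 3 (the home team proposes): the away team can get 400 next round, worth 0.76 × 400 = 304 now. The home team offers 304 and keeps 400 − 304 = 96.
Round 2 (the away team proposes): the home team can get 96 next round, worth 0.71 × 96 = 68.16 now. The away team offers 68.16 and keeps 400 − 68.16 = 331.84.
So by rejecting in round 1, the away team gets 331.84 next round, worth 0.76 × 331.84 = 252.1984 now.
Offer 285 ≥ 252.1984, so the away team accepts.

Accept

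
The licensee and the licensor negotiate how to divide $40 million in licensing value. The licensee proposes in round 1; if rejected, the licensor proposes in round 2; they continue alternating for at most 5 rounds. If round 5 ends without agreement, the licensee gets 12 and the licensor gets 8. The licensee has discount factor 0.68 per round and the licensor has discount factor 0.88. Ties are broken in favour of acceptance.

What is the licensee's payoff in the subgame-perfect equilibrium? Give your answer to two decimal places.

19.13

Round 5 (the licensee proposes): the licensor gets 8 if talks fail, so the licensee offers 8 and keeps 32.
Round 4 (the licensor proposes): the licensee can get 32 next round, worth 0.68 × 32 = 21.76 now. The licensor offers 21.76 and keeps 40 − 21.76 = 18.24.
Round 3 (the licensee proposes): the licensor can get 18.24 next round, worth 0.88 × 18.24 = 16.0512 now. The licensee offers 16.0512 and keeps 40 − 16.0512 = 23.9488.
Round 2 (the licensor proposes): the licensee can get 23.9488 next round, worth 0.68 × 23.9488 = 16.285184 now; the licensor offers that and keeps 23.714816.
Round 1 (the licensee proposes): the licensor can get 23.714816 next round, worth 0.88 × 23.714816 = 20.86903808 now, so the licensee offers 20.86903808, keeping 19.13096192.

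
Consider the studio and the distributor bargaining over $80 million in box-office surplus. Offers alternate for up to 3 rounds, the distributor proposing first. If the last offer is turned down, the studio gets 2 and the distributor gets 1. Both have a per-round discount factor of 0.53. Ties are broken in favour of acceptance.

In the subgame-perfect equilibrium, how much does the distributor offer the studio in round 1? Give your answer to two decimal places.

Round 3 (the distributor proposes): the studio gets 2 if talks fail, so the distributor offers 2 and keeps 78.
Round 2 (the studio proposes): the distributor can get 78 next round, worth 0.53 × 78 = 41.34 now. The studio offers 41.34 and keeps 80 − 41.34 = 38.66.
Round 1 (the distributor proposes): the studio can get 38.66 next round, worth 0.53 × 38.66 = 20.4898 now. The distributor offers 20.4898 and keeps 80 − 20.4898 = 59.5102.

20.49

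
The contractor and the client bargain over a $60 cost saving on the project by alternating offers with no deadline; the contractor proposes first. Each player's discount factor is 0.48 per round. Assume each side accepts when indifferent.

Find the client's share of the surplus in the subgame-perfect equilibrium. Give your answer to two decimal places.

19.46

Let x be the contractor's share when the contractor proposes and y be the client's share when the client proposes.
The client accepts iff offered ≥ 0.48·y, so x = 60 − 0.48y. Symmetrically y = 60 − 0.48x.
Substituting: x = 60 − 0.48(60 − 0.48x), giving x(1 − 0.48·0.48) = 60(1 − 0.48).
So x = 60 × 0.52 / 0.7696 ≈ 40.5405, and the client receives 60 − x ≈ 19.4595.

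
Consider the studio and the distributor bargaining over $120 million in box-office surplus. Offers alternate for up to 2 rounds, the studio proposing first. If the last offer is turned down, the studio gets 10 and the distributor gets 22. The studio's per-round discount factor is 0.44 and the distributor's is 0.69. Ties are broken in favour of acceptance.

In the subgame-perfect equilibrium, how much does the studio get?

44.1

Round 2 (the distributor proposes): the studio gets 10 if talks fail, so the distributor offers 10 and keeps 110.
Round 1 (the studio proposes): the distributor can get 110 next round, worth 0.69 × 110 = 75.9 now, so the studio offers 75.9, keeping 44.1.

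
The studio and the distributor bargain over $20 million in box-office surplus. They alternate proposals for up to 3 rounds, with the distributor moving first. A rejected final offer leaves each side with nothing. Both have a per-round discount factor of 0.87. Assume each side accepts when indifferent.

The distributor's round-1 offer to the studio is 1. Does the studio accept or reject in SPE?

Reject

Round 3 (the distributor proposes): rejection yields 0 for the studio; the distributor offers 0 and keeps 20.
Round 2 (the studio proposes): the distributor can get 20 next round, worth 0.87 × 20 = 17.4 now, so the studio offers 17.4, keeping 2.6.
So by rejecting in round 1, the studio gets 2.6 next round, worth 0.87 × 2.6 = 2.262 now.
Offer 1 < 2.262, so the studio rejects.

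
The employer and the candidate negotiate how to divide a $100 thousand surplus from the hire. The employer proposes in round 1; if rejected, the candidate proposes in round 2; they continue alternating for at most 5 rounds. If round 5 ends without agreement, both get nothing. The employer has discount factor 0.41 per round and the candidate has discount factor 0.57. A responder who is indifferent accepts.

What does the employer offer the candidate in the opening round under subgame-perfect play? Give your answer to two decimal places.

41.49

By backward induction:
Round 5 (the employer proposes): rejection yields 0 for the candidate; the employer offers 0 and keeps 100.
Round 4 (the candidate proposes): the employer can get 100 next round, worth 0.41 × 100 = 41 now; the candidate offers that and keeps 59.
Round 3 (the employer proposes): the candidate can get 59 next round, worth 0.57 × 59 = 33.63 now, so the employer offers 33.63, keeping 66.37.
Round 2 (the candidate proposes): the employer can get 66.37 next round, worth 0.41 × 66.37 = 27.2117 now, so the candidate offers 27.2117, keeping 72.7883.
Round 1 (the employer proposes): the candidate can get 72.7883 next round, worth 0.57 × 72.7883 = 41.489331 now; the employer offers that and keeps 58.510669.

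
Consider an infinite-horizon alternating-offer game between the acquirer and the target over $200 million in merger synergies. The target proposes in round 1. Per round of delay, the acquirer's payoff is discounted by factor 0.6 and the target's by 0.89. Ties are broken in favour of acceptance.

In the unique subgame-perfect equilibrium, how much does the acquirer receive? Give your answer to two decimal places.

28.33

Let x be the target's share when the target proposes and y be the acquirer's share when the acquirer proposes.
The acquirer accepts iff offered ≥ 0.6·y, so x = 200 − 0.6y. Symmetrically y = 200 − 0.89x.
Substituting: x = 200 − 0.6(200 − 0.89x), giving x(1 − 0.89·0.6) = 200(1 − 0.6).
So x = 200 × 0.4 / 0.466 ≈ 171.6738, and the acquirer receives 200 − x ≈ 28.3262.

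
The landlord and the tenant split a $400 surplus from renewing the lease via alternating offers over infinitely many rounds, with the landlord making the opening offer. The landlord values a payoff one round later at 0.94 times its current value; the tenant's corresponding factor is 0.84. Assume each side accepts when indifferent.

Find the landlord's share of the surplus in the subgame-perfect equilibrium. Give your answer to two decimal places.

304.18

In a stationary SPE each proposer offers the other exactly their discounted continuation value.
If the landlord keeps x when proposing and the tenant keeps y when proposing, then x = 400 − 0.84y and y = 400 − 0.94x.
Solving: x = 400(1 − 0.84) / (1 − 0.94·0.84) = 64 / 0.2104 ≈ 304.1825.
The tenant gets 400 − 304.1825 ≈ 95.8175.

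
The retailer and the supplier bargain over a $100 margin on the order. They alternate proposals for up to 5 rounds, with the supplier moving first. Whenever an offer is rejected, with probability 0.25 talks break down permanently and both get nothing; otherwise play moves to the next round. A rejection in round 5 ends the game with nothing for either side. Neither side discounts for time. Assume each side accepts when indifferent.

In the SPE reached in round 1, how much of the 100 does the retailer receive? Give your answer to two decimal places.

Round 5 (the supplier proposes): the retailer will accept anything ≥ 0, so the supplier offers 0 and keeps 100.
Round 4 (the retailer proposes): rejecting gives the supplier an expected 0.75 × 100 = 75; the retailer offers that and keeps 25.
Round 3 (the supplier proposes): rejecting gives the retailer an expected 0.75 × 25 = 18.75, so the supplier offers 18.75, keeping 81.25.
Round 2 (the retailer proposes): rejecting gives the supplier an expected 0.75 × 81.25 = 60.9375, so the retailer offers 60.9375, keeping 39.0625.
Round 1 (the supplier proposes): rejecting gives the retailer an expected 0.75 × 39.0625 = 29.296875. The supplier offers 29.296875 and keeps 100 − 29.296875 = 70.703125.

29.30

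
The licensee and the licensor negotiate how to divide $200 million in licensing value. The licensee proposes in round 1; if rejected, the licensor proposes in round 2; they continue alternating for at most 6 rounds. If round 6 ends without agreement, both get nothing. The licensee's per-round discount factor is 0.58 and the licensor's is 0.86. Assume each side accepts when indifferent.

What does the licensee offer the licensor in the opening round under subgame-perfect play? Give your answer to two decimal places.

151.07

Round 6 (the licensor proposes): the licensee will accept anything ≥ 0, so the licensor offers 0 and keeps 200.
Round 5 (the licensee proposes): the licensor can get 200 next round, worth 0.86 × 200 = 172 now, so the licensee offers 172, keeping 28.
Round 4 (the licensor proposes): the licensee can get 28 next round, worth 0.58 × 28 = 16.24 now; the licensor offers that and keeps 183.76.
Round 3 (the licensee proposes): the licensor can get 183.76 next round, worth 0.86 × 183.76 = 158.0336 now, so the licensee offers 158.0336, keeping 41.9664.
Round 2 (the licensor proposes): the licensee can get 41.9664 next round, worth 0.58 × 41.9664 = 24.340512 now; the licensor offers that and keeps 175.659488.
Round 1 (the licensee proposes): the licensor can get 175.659488 next round, worth 0.86 × 175.659488 = 151.06715968 now; the licensee offers that and keeps 48.93284032.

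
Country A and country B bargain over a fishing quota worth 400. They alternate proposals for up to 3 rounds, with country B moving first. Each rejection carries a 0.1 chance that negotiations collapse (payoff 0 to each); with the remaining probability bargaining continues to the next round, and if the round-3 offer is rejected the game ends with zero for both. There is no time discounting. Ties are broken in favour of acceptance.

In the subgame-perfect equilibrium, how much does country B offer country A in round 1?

36

Round 3 (country B proposes): rejection yields 0 for country A; country B offers 0 and keeps 400.
Round 2 (country A proposes): rejecting gives country B an expected 0.9 × 400 = 360; country A offers that and keeps 40.
Round 1 (country B proposes): rejecting gives country A an expected 0.9 × 40 = 36; country B offers that and keeps 364.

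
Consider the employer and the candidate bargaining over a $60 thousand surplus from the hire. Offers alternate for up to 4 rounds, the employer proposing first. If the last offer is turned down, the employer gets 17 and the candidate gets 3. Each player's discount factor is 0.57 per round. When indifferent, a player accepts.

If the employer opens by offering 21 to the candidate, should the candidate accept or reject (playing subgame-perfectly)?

Reject

Round 4 (the candidate proposes): the employer gets 17 if talks fail, so the candidate offers 17 and keeps 43.
Round 3 (the employer proposes): the candidate can get 43 next round, worth 0.57 × 43 = 24.51 now; the employer offers that and keeps 35.49.
Round 2 (the candidate proposes): the employer can get 35.49 next round, worth 0.57 × 35.49 = 20.2293 now; the candidate offers that and keeps 39.7707.
So by rejecting in round 1, the candidate gets 39.7707 next round, worth 0.57 × 39.7707 = 22.669299 now.
Offer 21 < 22.669299, so the candidate rejects.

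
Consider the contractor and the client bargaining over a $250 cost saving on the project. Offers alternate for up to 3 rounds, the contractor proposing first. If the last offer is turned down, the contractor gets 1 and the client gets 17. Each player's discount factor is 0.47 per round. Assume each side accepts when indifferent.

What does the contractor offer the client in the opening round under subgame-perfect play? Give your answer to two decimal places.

Round 3 (the contractor proposes): the client gets 17 if talks fail, so the contractor offers 17 and keeps 233.
Round 2 (the client proposes): the contractor can get 233 next round, worth 0.47 × 233 = 109.51 now, so the client offers 109.51, keeping 140.49.
Round 1 (the contractor proposes): the client can get 140.49 next round, worth 0.47 × 140.49 = 66.0303 now. The contractor offers 66.0303 and keeps 250 − 66.0303 = 183.9697.

66.03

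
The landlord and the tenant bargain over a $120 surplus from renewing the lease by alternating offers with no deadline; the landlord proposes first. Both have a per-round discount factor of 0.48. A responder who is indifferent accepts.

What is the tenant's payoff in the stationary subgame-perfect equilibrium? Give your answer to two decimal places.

38.92

When the landlord proposes, the tenant accepts any offer worth at least 0.48 times what the tenant would get by proposing next round; and vice versa.
This gives x = 120 − 0.48y and y = 120 − 0.48x, where x and y are each side's share when it proposes.
Hence (1 − 0.48·0.48)x = 120(1 − 0.48), i.e. 0.7696·x = 62.4.
x ≈ 81.0811; the tenant's share is 120 − x ≈ 38.9189.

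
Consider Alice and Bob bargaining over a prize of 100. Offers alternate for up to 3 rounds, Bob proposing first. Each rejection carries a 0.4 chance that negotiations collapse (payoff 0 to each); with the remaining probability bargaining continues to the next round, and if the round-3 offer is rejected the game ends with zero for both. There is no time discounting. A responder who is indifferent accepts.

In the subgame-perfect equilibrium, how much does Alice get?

Round 3 (Bob proposes): rejection yields 0 for Alice; Bob offers 0 and keeps 100.
Round 2 (Alice proposes): rejecting gives Bob an expected 0.6 × 100 = 60, so Alice offers 60, keeping 40.
Round 1 (Bob proposes): rejecting gives Alice an expected 0.6 × 40 = 24. Bob offers 24 and keeps 100 − 24 = 76.

24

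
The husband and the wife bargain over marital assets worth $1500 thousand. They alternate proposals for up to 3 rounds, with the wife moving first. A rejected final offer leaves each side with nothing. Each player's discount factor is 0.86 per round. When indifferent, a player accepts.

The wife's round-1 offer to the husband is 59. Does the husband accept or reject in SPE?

Reject

Round 3 (the wife proposes): rejection yields 0 for the husband; the wife offers 0 and keeps 1500.
Round 2 (the husband proposes): the wife can get 1500 next round, worth 0.86 × 1500 = 1290 now. The husband offers 1290 and keeps 1500 − 1290 = 210.
So by rejecting in round 1, the husband gets 210 next round, worth 0.86 × 210 = 180.6 now.
Offer 59 < 180.6, so the husband rejects.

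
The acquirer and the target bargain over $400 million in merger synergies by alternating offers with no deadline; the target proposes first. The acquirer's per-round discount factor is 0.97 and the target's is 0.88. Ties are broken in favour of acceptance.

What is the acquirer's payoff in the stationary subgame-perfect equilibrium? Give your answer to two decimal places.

When the target proposes, the acquirer accepts any offer worth at least 0.97 times what the acquirer would get by proposing next round; and vice versa.
This gives x = 400 − 0.97y and y = 400 − 0.88x, where x and y are each side's share when it proposes.
Hence (1 − 0.97·0.88)x = 400(1 − 0.97), i.e. 0.1464·x = 12.
x ≈ 81.9672; the acquirer's share is 400 − x ≈ 318.0328.

318.03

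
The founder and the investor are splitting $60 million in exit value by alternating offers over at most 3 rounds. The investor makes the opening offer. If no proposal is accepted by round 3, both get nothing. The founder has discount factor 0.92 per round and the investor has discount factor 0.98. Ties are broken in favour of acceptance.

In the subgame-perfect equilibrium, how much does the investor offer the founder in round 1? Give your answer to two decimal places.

Round 3 (the investor proposes): rejection yields 0 for the founder; the investor offers 0 and keeps 60.
Round 2 (the founder proposes): the investor can get 60 next round, worth 0.98 × 60 = 58.8 now; the founder offers that and keeps 1.2.
Round 1 (the investor proposes): the founder can get 1.2 next round, worth 0.92 × 1.2 = 1.104 now. The investor offers 1.104 and keeps 60 − 1.104 = 58.896.

1.10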